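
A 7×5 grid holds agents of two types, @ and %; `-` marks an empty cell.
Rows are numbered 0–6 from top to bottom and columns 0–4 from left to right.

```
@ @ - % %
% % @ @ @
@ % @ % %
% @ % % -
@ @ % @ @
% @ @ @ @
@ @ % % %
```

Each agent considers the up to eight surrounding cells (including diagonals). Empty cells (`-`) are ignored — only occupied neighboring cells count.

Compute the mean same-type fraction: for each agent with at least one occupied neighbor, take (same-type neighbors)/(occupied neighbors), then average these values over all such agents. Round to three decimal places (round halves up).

0.429

Row 0: (0,0)@ 1/3 · (0,1)@ 2/4 · (0,3)% 1/4 · (0,4)% 1/3
Row 1: (1,0)% 2/5 · (1,1)% 2/7 · (1,2)@ 3/7 · (1,3)@ 3/7 · (1,4)@ 1/5
Row 2: (2,0)@ 1/5 · (2,1)% 4/8 · (2,2)@ 3/8 · (2,3)% 3/7 · (2,4)% 2/4
Row 3: (3,0)% 1/5 · (3,1)@ 4/8 · (3,2)% 4/8 · (3,3)% 4/7
Row 4: (4,0)@ 3/5 · (4,1)@ 4/8 · (4,2)% 2/8 · (4,3)@ 4/7 · (4,4)@ 3/4
Row 5: (5,0)% 0/5 · (5,1)@ 5/8 · (5,2)@ 5/8 · (5,3)@ 4/8 · (5,4)@ 3/5
Row 6: (6,0)@ 2/3 · (6,1)@ 3/5 · (6,2)% 1/5 · (6,3)% 2/5 · (6,4)% 1/3
Sum over 33 agents: 1/3 + 2/4 + 1/4 + 1/3 + 2/5 + 2/7 + 3/7 + 3/7 + 1/5 + 1/5 + 4/8 + 3/8 + 3/7 + 2/4 + 1/5 + 4/8 + 4/8 + 4/7 + 3/5 + 4/8 + 2/8 + 4/7 + 3/4 + 0/5 + 5/8 + 5/8 + 4/8 + 3/5 + 2/3 + 3/5 + 1/5 + 2/5 + 1/3 = 11891/840; mean = 11891/840 ÷ 33 = 1081/2520 = 0.428968… → 0.429.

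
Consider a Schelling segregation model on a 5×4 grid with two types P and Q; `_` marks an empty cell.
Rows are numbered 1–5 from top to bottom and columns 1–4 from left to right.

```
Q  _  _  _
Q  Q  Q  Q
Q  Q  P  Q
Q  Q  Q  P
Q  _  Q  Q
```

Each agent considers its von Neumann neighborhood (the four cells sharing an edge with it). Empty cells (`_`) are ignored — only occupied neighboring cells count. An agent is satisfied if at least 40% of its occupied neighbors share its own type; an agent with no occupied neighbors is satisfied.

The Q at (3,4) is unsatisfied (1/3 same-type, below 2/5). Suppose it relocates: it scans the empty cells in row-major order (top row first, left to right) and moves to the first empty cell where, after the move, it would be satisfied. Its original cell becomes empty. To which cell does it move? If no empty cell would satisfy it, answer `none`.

Vacating (3,4). Empty cells in order:
  (1,2): 2/2 same-type → satisfied — stop here.

(1,2)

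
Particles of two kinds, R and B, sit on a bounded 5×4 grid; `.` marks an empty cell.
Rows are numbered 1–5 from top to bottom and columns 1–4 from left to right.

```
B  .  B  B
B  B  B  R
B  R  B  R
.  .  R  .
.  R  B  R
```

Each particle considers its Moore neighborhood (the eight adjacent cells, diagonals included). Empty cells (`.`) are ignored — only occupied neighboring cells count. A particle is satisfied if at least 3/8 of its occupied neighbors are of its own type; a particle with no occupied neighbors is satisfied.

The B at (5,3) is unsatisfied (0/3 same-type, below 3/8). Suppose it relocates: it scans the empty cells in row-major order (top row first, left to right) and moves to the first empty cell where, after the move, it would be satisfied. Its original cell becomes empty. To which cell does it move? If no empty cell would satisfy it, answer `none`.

(1,2)

Vacating (5,3). Empty cells in order:
  (1,2): 5/5 same-type → satisfied — stop here.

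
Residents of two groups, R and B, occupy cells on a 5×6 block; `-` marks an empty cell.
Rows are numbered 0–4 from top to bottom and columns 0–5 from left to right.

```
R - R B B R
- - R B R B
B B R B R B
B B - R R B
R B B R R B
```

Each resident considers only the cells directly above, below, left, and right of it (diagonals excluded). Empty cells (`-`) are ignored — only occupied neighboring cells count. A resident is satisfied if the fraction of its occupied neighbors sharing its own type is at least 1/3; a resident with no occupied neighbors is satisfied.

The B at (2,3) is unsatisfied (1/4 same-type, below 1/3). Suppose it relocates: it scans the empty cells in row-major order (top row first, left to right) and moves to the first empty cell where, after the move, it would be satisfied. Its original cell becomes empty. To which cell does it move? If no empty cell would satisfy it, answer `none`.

Vacating (2,3). Empty cells in order:
  (0,1): 0/2 same-type → still unsatisfied.
  (1,0): 1/2 same-type → satisfied — stop here.

(1,0)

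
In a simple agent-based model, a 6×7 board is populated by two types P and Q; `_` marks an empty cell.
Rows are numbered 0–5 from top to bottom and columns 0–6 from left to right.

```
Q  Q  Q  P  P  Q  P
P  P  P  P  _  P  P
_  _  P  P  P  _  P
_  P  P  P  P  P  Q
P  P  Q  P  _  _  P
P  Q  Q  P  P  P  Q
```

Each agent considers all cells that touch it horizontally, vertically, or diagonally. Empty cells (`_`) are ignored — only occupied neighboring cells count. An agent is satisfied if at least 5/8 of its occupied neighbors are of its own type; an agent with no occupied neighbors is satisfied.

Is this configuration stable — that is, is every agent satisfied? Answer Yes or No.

Row 0: (0,0)Q 1/3 unhappy · (0,1)Q 2/5 unhappy · (0,2)Q 1/5 unhappy · (0,3)P 3/4 ok · (0,4)P 3/4 ok · (0,5)Q 0/4 unhappy · (0,6)P 2/3 ok
Row 1: (1,0)P 1/3 unhappy · (1,1)P 3/6 unhappy · (1,2)P 5/7 ok · (1,3)P 6/7 ok · (1,5)P 5/6 ok · (1,6)P 3/4 ok
Row 2: (2,2)P 7/7 ok · (2,3)P 7/7 ok · (2,4)P 6/6 ok · (2,6)P 3/4 ok
Row 3: (3,1)P 4/5 ok · (3,2)P 6/7 ok · (3,3)P 6/7 ok · (3,4)P 5/5 ok · (3,5)P 4/5 ok · (3,6)Q 0/3 unhappy
Row 4: (4,0)P 3/4 ok · (4,1)P 4/7 unhappy · (4,2)Q 2/8 unhappy · (4,3)P 5/7 ok · (4,6)P 2/4 unhappy
Row 5: (5,0)P 2/3 ok · (5,1)Q 2/5 unhappy · (5,2)Q 2/5 unhappy · (5,3)P 2/4 unhappy · (5,4)P 3/3 ok · (5,5)P 2/3 ok · (5,6)Q 0/2 unhappy
For instance (0,0) has only 1/3 same-type neighbors, below 5/8.

No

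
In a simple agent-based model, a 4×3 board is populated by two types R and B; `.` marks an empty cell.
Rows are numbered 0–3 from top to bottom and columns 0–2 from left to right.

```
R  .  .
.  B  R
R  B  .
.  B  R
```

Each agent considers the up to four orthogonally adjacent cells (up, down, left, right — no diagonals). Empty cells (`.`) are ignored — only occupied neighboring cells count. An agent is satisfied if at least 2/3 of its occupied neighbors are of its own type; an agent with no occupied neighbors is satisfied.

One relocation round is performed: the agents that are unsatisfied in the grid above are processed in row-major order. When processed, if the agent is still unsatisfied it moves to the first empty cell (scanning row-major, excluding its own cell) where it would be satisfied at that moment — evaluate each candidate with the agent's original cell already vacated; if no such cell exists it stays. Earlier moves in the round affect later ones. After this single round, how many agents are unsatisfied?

Initially unsatisfied (in order): (1,1), (1,2), (2,0), (3,1), (3,2).
  (1,1): no empty cell satisfies it; stays.
  (1,2) → (0,2).
  (2,0) → (0,1).
  (3,1) → (2,0).
  (3,2): now satisfied by earlier moves; stays.
Resulting grid:
R R R
. B .
B B .
. . R
Unsatisfied now: (1,1).

1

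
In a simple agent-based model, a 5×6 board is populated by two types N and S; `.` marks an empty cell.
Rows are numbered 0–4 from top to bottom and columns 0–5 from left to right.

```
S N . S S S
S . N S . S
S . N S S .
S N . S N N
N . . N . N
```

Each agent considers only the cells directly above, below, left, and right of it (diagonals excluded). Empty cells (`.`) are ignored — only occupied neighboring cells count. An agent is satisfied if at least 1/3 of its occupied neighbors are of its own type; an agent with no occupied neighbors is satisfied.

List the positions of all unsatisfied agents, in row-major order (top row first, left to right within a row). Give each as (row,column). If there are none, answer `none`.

(0,1), (3,1), (4,0), (4,3)

(0,0)S 1/2 ✓
(0,1)N 0/1 ✗
(0,3)S 2/2 ✓
(0,4)S 2/2 ✓
(0,5)S 2/2 ✓
(1,0)S 2/2 ✓
(1,2)N 1/2 ✓
(1,3)S 2/3 ✓
(1,5)S 1/1 ✓
(2,0)S 2/2 ✓
(2,2)N 1/2 ✓
(2,3)S 3/4 ✓
(2,4)S 1/2 ✓
(3,0)S 1/3 ✓
(3,1)N 0/1 ✗
(3,3)S 1/3 ✓
(3,4)N 1/3 ✓
(3,5)N 2/2 ✓
(4,0)N 0/1 ✗
(4,3)N 0/1 ✗
(4,5)N 1/1 ✓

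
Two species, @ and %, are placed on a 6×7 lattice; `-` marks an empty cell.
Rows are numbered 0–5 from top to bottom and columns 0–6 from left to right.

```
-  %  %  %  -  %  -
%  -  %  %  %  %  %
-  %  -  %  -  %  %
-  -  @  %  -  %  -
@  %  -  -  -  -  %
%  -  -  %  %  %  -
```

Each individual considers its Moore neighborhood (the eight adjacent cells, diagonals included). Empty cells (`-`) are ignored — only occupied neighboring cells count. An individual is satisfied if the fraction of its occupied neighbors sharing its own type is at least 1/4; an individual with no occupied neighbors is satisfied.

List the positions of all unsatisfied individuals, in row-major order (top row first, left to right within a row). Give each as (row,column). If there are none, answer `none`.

(3,2), (4,0)

Row 0: (0,1)% 3/3 satisfied · (0,2)% 4/4 satisfied · (0,3)% 4/4 satisfied · (0,5)% 3/3 satisfied
Row 1: (1,0)% 2/2 satisfied · (1,2)% 6/6 satisfied · (1,3)% 5/5 satisfied · (1,4)% 6/6 satisfied · (1,5)% 5/5 satisfied · (1,6)% 4/4 satisfied
Row 2: (2,1)% 2/3 satisfied · (2,3)% 4/5 satisfied · (2,5)% 5/5 satisfied · (2,6)% 4/4 satisfied
Row 3: (3,2)@ 0/4 not · (3,3)% 1/2 satisfied · (3,5)% 3/3 satisfied
Row 4: (4,0)@ 0/2 not · (4,1)% 1/3 satisfied · (4,6)% 2/2 satisfied
Row 5: (5,0)% 1/2 satisfied · (5,3)% 1/1 satisfied · (5,4)% 2/2 satisfied · (5,5)% 2/2 satisfied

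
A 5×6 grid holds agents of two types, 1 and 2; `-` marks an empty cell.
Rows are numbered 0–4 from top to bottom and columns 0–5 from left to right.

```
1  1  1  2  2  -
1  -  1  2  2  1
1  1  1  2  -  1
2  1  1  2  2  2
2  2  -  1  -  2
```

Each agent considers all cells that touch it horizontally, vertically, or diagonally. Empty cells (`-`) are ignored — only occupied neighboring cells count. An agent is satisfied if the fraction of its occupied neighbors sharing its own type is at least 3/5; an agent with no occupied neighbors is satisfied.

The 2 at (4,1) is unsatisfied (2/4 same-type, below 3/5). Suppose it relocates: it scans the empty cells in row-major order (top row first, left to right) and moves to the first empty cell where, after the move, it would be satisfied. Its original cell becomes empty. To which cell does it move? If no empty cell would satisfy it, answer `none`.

Vacating (4,1). Empty cells in order:
  (0,5): 2/3 same-type → satisfied — stop here.

(0,5)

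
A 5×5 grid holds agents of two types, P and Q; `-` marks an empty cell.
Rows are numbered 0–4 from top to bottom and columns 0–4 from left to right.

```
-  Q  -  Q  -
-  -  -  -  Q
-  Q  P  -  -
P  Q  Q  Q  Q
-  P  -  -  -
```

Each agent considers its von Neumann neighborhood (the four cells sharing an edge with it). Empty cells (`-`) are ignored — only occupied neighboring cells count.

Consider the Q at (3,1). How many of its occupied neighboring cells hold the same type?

2

Occupied neighbors of (3,1): (2,1)=Q, (4,1)=P, (3,0)=P, (3,2)=Q.
Same type (Q): 2 of 4.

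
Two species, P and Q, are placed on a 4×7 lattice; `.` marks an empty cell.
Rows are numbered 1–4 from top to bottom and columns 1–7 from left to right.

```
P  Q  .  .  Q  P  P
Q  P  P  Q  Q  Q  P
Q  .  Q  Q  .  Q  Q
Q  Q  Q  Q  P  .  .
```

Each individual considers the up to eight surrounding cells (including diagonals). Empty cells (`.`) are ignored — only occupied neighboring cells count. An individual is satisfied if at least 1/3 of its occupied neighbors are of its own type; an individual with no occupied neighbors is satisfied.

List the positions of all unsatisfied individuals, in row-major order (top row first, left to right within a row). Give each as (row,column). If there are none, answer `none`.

(1,2), (2,3), (4,5)

Row 1: (1,1)P 1/3 satisfied · (1,2)Q 1/4 not · (1,5)Q 3/4 satisfied · (1,6)P 2/5 satisfied · (1,7)P 2/3 satisfied
Row 2: (2,1)Q 2/4 satisfied · (2,2)P 2/6 satisfied · (2,3)P 1/5 not · (2,4)Q 4/5 satisfied · (2,5)Q 5/6 satisfied · (2,6)Q 4/7 satisfied · (2,7)P 2/5 satisfied
Row 3: (3,1)Q 3/4 satisfied · (3,3)Q 5/7 satisfied · (3,4)Q 5/7 satisfied · (3,6)Q 3/5 satisfied · (3,7)Q 2/3 satisfied
Row 4: (4,1)Q 2/2 satisfied · (4,2)Q 4/4 satisfied · (4,3)Q 4/4 satisfied · (4,4)Q 3/4 satisfied · (4,5)P 0/3 not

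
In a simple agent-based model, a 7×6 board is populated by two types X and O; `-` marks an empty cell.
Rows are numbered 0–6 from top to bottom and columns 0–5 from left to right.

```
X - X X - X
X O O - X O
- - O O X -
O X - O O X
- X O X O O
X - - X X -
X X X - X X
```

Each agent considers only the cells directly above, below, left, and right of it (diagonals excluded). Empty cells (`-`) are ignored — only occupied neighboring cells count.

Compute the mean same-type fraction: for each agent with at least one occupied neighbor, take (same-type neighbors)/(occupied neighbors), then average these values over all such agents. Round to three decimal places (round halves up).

Row 0: (0,0)X 1/1 · (0,2)X 1/2 · (0,3)X 1/1 · (0,5)X 0/1
Row 1: (1,0)X 1/2 · (1,1)O 1/2 · (1,2)O 2/3 · (1,4)X 1/2 · (1,5)O 0/2
Row 2: (2,2)O 2/2 · (2,3)O 2/3 · (2,4)X 1/3
Row 3: (3,0)O 0/1 · (3,1)X 1/2 · (3,3)O 2/3 · (3,4)O 2/4 · (3,5)X 0/2
Row 4: (4,1)X 1/2 · (4,2)O 0/2 · (4,3)X 1/4 · (4,4)O 2/4 · (4,5)O 1/2
Row 5: (5,0)X 1/1 · (5,3)X 2/2 · (5,4)X 2/3
Row 6: (6,0)X 2/2 · (6,1)X 2/2 · (6,2)X 1/1 · (6,4)X 2/2 · (6,5)X 1/1
Sum over 30 agents: 1/1 + 1/2 + 1/1 + 0/1 + 1/2 + 1/2 + 2/3 + 1/2 + 0/2 + 2/2 + 2/3 + 1/3 + 0/1 + 1/2 + 2/3 + 2/4 + 0/2 + 1/2 + 0/2 + 1/4 + 2/4 + 1/2 + 1/1 + 2/2 + 2/3 + 2/2 + 2/2 + 1/1 + 2/2 + 1/1 = 71/4; mean = 71/4 ÷ 30 = 71/120 = 0.591666… → 0.592.

0.592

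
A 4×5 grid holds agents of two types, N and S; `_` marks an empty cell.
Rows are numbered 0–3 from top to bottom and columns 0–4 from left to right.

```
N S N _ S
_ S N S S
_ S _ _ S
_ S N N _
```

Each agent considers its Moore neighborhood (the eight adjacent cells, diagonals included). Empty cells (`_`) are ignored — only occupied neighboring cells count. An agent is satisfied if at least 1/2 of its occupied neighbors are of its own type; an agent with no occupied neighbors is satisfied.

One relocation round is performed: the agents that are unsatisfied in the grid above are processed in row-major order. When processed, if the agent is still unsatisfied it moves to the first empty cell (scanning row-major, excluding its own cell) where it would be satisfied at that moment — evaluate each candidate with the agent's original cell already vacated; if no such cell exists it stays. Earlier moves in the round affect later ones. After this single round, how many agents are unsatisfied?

3

Initially unsatisfied (in order): (0,0), (0,1), (0,2), (1,1), (1,2), (3,2).
  (0,0) → (2,3).
  (0,1) → (0,0).
  (0,2) → (2,2).
  (1,1): now satisfied by earlier moves; stays.
  (1,2) → (3,4).
  (3,2): now satisfied by earlier moves; stays.
Resulting grid:
S _ _ _ S
_ S _ S S
_ S N N S
_ S N N N
Unsatisfied now: (2,2), (2,4), (3,1).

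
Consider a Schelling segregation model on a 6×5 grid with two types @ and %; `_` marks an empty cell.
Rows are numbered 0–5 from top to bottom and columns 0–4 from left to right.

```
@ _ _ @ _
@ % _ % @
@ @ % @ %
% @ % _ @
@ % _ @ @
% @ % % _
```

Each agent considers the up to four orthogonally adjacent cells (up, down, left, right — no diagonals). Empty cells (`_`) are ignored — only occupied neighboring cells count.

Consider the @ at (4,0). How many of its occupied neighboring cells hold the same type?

Occupied neighbors of (4,0): (3,0)=%, (5,0)=%, (4,1)=%.
Same type (@): 0 of 3.

0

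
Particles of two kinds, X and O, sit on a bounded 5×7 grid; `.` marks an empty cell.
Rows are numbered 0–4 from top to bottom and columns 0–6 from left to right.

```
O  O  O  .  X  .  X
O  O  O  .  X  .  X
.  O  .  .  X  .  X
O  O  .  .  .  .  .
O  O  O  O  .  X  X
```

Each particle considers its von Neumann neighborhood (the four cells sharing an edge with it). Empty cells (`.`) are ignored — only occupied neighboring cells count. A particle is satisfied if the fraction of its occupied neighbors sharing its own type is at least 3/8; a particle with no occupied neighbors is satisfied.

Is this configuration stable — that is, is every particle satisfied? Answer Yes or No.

(0,0)O 2/2 satisfied
(0,1)O 3/3 satisfied
(0,2)O 2/2 satisfied
(0,4)X 1/1 satisfied
(0,6)X 1/1 satisfied
(1,0)O 2/2 satisfied
(1,1)O 4/4 satisfied
(1,2)O 2/2 satisfied
(1,4)X 2/2 satisfied
(1,6)X 2/2 satisfied
(2,1)O 2/2 satisfied
(2,4)X 1/1 satisfied
(2,6)X 1/1 satisfied
(3,0)O 2/2 satisfied
(3,1)O 3/3 satisfied
(4,0)O 2/2 satisfied
(4,1)O 3/3 satisfied
(4,2)O 2/2 satisfied
(4,3)O 1/1 satisfied
(4,5)X 1/1 satisfied
(4,6)X 1/1 satisfied
All meet the threshold, so the configuration is stable.

Yes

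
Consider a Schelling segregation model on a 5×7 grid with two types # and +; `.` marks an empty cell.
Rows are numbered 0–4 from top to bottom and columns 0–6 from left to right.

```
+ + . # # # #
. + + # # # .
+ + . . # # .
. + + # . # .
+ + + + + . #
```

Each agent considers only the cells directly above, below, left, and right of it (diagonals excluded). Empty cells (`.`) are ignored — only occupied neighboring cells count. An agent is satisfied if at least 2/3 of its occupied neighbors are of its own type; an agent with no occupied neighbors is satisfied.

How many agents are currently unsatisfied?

(0,0)+ 1/1 ✓
(0,1)+ 2/2 ✓
(0,3)# 2/2 ✓
(0,4)# 3/3 ✓
(0,5)# 3/3 ✓
(0,6)# 1/1 ✓
(1,1)+ 3/3 ✓
(1,2)+ 1/2 ✗
(1,3)# 2/3 ✓
(1,4)# 4/4 ✓
(1,5)# 3/3 ✓
(2,0)+ 1/1 ✓
(2,1)+ 3/3 ✓
(2,4)# 2/2 ✓
(2,5)# 3/3 ✓
(3,1)+ 3/3 ✓
(3,2)+ 2/3 ✓
(3,3)# 0/2 ✗
(3,5)# 1/1 ✓
(4,0)+ 1/1 ✓
(4,1)+ 3/3 ✓
(4,2)+ 3/3 ✓
(4,3)+ 2/3 ✓
(4,4)+ 1/1 ✓
(4,6)# 0/0 ✓
Unsatisfied: (1,2), (3,3) — 2 in total.

2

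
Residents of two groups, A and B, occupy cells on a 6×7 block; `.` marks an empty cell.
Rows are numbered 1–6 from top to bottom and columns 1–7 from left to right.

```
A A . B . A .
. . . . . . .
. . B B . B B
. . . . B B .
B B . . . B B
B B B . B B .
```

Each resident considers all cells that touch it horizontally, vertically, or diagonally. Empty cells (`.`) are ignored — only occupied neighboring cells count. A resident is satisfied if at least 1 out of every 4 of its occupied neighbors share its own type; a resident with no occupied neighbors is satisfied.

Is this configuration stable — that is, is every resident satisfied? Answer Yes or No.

Yes

(1,1)A 1/1 satisfied
(1,2)A 1/1 satisfied
(1,4)B 0/0 satisfied
(1,6)A 0/0 satisfied
(3,3)B 1/1 satisfied
(3,4)B 2/2 satisfied
(3,6)B 3/3 satisfied
(3,7)B 2/2 satisfied
(4,5)B 4/4 satisfied
(4,6)B 5/5 satisfied
(5,1)B 3/3 satisfied
(5,2)B 4/4 satisfied
(5,6)B 5/5 satisfied
(5,7)B 3/3 satisfied
(6,1)B 3/3 satisfied
(6,2)B 4/4 satisfied
(6,3)B 2/2 satisfied
(6,5)B 2/2 satisfied
(6,6)B 3/3 satisfied
All meet the threshold, so the configuration is stable.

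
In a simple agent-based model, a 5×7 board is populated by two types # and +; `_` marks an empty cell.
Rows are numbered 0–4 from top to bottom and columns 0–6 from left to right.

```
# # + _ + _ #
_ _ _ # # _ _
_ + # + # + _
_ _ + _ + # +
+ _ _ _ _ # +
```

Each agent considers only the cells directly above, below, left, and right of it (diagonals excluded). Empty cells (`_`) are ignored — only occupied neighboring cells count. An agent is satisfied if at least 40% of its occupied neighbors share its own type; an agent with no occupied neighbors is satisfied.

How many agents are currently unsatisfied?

10

(0,0)# 1/1 ok
(0,1)# 1/2 ok
(0,2)+ 0/1 unhappy
(0,4)+ 0/1 unhappy
(0,6)# 0/0 ok
(1,3)# 1/2 ok
(1,4)# 2/3 ok
(2,1)+ 0/1 unhappy
(2,2)# 0/3 unhappy
(2,3)+ 0/3 unhappy
(2,4)# 1/4 unhappy
(2,5)+ 0/2 unhappy
(3,2)+ 0/1 unhappy
(3,4)+ 0/2 unhappy
(3,5)# 1/4 unhappy
(3,6)+ 1/2 ok
(4,0)+ 0/0 ok
(4,5)# 1/2 ok
(4,6)+ 1/2 ok
Unsatisfied: (0,2), (0,4), (2,1), (2,2), (2,3), (2,4), (2,5), (3,2), (3,4), (3,5) — 10 in total.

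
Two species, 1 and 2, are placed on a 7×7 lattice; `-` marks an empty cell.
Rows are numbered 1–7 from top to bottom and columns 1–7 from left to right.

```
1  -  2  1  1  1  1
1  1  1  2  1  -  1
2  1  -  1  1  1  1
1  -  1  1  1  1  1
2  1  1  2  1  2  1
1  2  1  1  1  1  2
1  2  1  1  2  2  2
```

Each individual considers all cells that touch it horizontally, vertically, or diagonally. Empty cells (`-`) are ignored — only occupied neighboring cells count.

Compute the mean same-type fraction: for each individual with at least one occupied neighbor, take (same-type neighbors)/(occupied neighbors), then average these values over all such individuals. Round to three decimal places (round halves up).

0.620

(1,1)1 2/2
(1,3)2 1/4
(1,4)1 3/5
(1,5)1 3/4
(1,6)1 4/4
(1,7)1 2/2
(2,1)1 3/4
(2,2)1 4/6
(2,3)1 4/6
(2,4)2 1/7
(2,5)1 6/7
(2,7)1 4/4
(3,1)2 0/4
(3,2)1 5/6
(3,4)1 6/7
(3,5)1 6/7
(3,6)1 7/7
(3,7)1 4/4
(4,1)1 2/4
(4,3)1 5/6
(4,4)1 6/7
(4,5)1 6/8
(4,6)1 7/8
(4,7)1 4/5
(5,1)2 1/4
(5,2)1 5/7
(5,3)1 5/7
(5,4)2 0/8
(5,5)1 6/8
(5,6)2 1/8
(5,7)1 3/5
(6,1)1 2/5
(6,2)2 2/8
(6,3)1 5/8
(6,4)1 6/8
(6,5)1 4/8
(6,6)1 3/8
(6,7)2 3/5
(7,1)1 1/3
(7,2)2 1/5
(7,3)1 3/5
(7,4)1 4/5
(7,5)2 1/5
(7,6)2 3/5
(7,7)2 2/3
Sum over 45 individuals: 2/2 + 1/4 + 3/5 + 3/4 + 4/4 + 2/2 + 3/4 + 4/6 + 4/6 + 1/7 + 6/7 + 4/4 + 0/4 + 5/6 + 6/7 + 6/7 + 7/7 + 4/4 + 2/4 + 5/6 + 6/7 + 6/8 + 7/8 + 4/5 + 1/4 + 5/7 + 5/7 + 0/8 + 6/8 + 1/8 + 3/5 + 2/5 + 2/8 + 5/8 + 6/8 + 4/8 + 3/8 + 3/5 + 1/3 + 1/5 + 3/5 + 4/5 + 1/5 + 3/5 + 2/3 = 279/10; mean = 279/10 ÷ 45 = 31/50 = 0.62 → 0.620.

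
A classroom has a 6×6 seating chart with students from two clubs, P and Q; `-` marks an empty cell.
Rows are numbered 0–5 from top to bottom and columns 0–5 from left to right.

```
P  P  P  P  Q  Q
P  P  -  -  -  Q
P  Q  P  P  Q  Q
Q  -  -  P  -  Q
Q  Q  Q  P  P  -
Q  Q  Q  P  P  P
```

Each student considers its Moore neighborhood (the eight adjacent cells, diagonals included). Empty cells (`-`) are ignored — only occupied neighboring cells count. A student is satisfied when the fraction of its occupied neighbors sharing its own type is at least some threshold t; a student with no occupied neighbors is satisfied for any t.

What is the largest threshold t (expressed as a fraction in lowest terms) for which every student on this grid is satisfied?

1/5

(0,0)P 3/3
(0,1)P 4/4
(0,2)P 3/3
(0,3)P 1/2
(0,4)Q 2/3
(0,5)Q 2/2
(1,0)P 4/5
(1,1)P 6/7
(1,5)Q 4/4
(2,0)P 2/4
(2,1)Q 1/5
(2,2)P 3/4
(2,3)P 2/3
(2,4)Q 3/5
(2,5)Q 3/3
(3,0)Q 3/4
(3,3)P 4/6
(3,5)Q 2/3
(4,0)Q 4/4
(4,1)Q 6/6
(4,2)Q 3/6
(4,3)P 4/6
(4,4)P 5/6
(5,0)Q 3/3
(5,1)Q 5/5
(5,2)Q 3/5
(5,3)P 3/5
(5,4)P 4/4
(5,5)P 2/2
The smallest same-type fraction is 1/5 at (2,1), which reduces to 1/5. Any threshold above that leaves this student unsatisfied.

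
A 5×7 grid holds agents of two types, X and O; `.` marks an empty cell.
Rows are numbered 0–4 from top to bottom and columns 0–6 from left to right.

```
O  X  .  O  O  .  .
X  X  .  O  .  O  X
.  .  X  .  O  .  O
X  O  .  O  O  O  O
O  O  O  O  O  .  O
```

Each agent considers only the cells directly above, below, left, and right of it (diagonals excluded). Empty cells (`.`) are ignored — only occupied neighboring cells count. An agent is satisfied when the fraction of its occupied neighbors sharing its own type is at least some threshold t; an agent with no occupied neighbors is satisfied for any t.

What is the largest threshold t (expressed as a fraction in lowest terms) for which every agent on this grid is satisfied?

0/1

(0,0)O 0/2
(0,1)X 1/2
(0,3)O 2/2
(0,4)O 1/1
(1,0)X 1/2
(1,1)X 2/2
(1,3)O 1/1
(1,5)O 0/1
(1,6)X 0/2
(2,2)X — no occupied neighbors
(2,4)O 1/1
(2,6)O 1/2
(3,0)X 0/2
(3,1)O 1/2
(3,3)O 2/2
(3,4)O 4/4
(3,5)O 2/2
(3,6)O 3/3
(4,0)O 1/2
(4,1)O 3/3
(4,2)O 2/2
(4,3)O 3/3
(4,4)O 2/2
(4,6)O 1/1
The smallest same-type fraction is 0/2 at (0,0), which reduces to 0/1. Any threshold above that leaves this agent unsatisfied.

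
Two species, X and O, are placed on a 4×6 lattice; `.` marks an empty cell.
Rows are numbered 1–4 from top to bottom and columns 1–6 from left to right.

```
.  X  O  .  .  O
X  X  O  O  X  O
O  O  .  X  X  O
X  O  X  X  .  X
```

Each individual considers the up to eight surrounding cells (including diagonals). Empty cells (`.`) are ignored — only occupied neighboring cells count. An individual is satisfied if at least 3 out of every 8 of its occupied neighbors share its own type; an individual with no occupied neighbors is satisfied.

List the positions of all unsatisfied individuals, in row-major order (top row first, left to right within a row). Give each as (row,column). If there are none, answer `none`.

(1,2)X 2/4 ✓
(1,3)O 2/4 ✓
(1,6)O 1/2 ✓
(2,1)X 2/4 ✓
(2,2)X 2/6 ✗
(2,3)O 3/6 ✓
(2,4)O 2/5 ✓
(2,5)X 2/6 ✗
(2,6)O 2/4 ✓
(3,1)O 2/5 ✓
(3,2)O 3/7 ✓
(3,4)X 4/6 ✓
(3,5)X 4/7 ✓
(3,6)O 1/4 ✗
(4,1)X 0/3 ✗
(4,2)O 2/4 ✓
(4,3)X 2/4 ✓
(4,4)X 3/3 ✓
(4,6)X 1/2 ✓

(2,2), (2,5), (3,6), (4,1)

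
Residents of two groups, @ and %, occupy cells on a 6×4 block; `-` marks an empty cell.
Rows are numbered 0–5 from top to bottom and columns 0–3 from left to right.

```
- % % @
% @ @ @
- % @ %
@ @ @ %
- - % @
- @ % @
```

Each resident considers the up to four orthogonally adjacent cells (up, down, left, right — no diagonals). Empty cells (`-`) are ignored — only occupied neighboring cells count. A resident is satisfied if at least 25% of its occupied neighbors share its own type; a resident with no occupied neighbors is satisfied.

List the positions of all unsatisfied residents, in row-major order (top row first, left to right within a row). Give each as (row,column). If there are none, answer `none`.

(1,0), (2,1), (5,1)

(0,1)% 1/2 satisfied
(0,2)% 1/3 satisfied
(0,3)@ 1/2 satisfied
(1,0)% 0/1 not
(1,1)@ 1/4 satisfied
(1,2)@ 3/4 satisfied
(1,3)@ 2/3 satisfied
(2,1)% 0/3 not
(2,2)@ 2/4 satisfied
(2,3)% 1/3 satisfied
(3,0)@ 1/1 satisfied
(3,1)@ 2/3 satisfied
(3,2)@ 2/4 satisfied
(3,3)% 1/3 satisfied
(4,2)% 1/3 satisfied
(4,3)@ 1/3 satisfied
(5,1)@ 0/1 not
(5,2)% 1/3 satisfied
(5,3)@ 1/2 satisfied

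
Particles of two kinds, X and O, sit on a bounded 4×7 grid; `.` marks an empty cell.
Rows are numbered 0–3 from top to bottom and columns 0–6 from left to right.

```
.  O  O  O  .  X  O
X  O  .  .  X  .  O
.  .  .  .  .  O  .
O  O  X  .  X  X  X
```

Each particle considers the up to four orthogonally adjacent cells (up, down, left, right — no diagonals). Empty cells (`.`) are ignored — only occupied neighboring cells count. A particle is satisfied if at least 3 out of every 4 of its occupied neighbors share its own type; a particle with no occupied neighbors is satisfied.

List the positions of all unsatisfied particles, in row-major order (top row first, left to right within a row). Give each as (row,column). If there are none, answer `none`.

(0,5), (0,6), (1,0), (1,1), (2,5), (3,1), (3,2), (3,5)

Row 0: (0,1)O 2/2 ✓ · (0,2)O 2/2 ✓ · (0,3)O 1/1 ✓ · (0,5)X 0/1 ✗ · (0,6)O 1/2 ✗
Row 1: (1,0)X 0/1 ✗ · (1,1)O 1/2 ✗ · (1,4)X 0/0 ✓ · (1,6)O 1/1 ✓
Row 2: (2,5)O 0/1 ✗
Row 3: (3,0)O 1/1 ✓ · (3,1)O 1/2 ✗ · (3,2)X 0/1 ✗ · (3,4)X 1/1 ✓ · (3,5)X 2/3 ✗ · (3,6)X 1/1 ✓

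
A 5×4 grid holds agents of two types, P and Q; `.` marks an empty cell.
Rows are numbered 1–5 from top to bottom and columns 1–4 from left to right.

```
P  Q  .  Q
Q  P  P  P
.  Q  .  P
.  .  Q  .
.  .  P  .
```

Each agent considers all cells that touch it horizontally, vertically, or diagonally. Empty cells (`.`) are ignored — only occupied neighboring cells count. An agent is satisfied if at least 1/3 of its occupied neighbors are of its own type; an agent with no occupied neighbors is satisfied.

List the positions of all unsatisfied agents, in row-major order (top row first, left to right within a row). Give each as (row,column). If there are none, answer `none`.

(1,1)P 1/3 satisfied
(1,2)Q 1/4 not
(1,4)Q 0/2 not
(2,1)Q 2/4 satisfied
(2,2)P 2/5 satisfied
(2,3)P 3/6 satisfied
(2,4)P 2/3 satisfied
(3,2)Q 2/4 satisfied
(3,4)P 2/3 satisfied
(4,3)Q 1/3 satisfied
(5,3)P 0/1 not

(1,2), (1,4), (5,3)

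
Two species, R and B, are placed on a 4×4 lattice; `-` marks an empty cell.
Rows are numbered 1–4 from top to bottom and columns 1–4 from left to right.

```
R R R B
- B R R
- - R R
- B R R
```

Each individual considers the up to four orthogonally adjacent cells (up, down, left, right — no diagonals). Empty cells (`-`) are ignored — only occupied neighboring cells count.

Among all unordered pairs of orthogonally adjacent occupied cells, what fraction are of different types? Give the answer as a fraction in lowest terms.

Scan each occupied cell's neighbors to the right and below so each pair is counted once.
Row 1: R(1,1)–R(1,2)= R(1,2)–R(1,3)= R(1,2)–B(2,2)≠ R(1,3)–B(1,4)≠ R(1,3)–R(2,3)= B(1,4)–R(2,4)≠  → 3/6 unlike.
Row 2: B(2,2)–R(2,3)≠ R(2,3)–R(2,4)= R(2,3)–R(3,3)= R(2,4)–R(3,4)=  → 1/4 unlike.
Row 3: R(3,3)–R(3,4)= R(3,3)–R(4,3)= R(3,4)–R(4,4)=  → 0/3 unlike.
Row 4: B(4,2)–R(4,3)≠ R(4,3)–R(4,4)=  → 1/2 unlike.
Total adjacent occupied pairs: 15; unlike-type pairs: 5.
5/15 reduces to 1/3.

1/3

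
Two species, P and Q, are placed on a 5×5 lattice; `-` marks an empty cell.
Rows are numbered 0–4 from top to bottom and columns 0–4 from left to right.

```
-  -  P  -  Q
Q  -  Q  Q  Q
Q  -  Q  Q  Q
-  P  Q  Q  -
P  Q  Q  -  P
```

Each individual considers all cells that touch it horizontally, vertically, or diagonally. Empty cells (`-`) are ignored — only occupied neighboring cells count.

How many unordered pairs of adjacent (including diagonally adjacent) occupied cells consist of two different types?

9

Scan each occupied cell's neighbors to the right and below (and the two forward diagonals) so each pair is counted once.
From row 0: 2 unlike of 4 pairs (running 2/4).
From row 1: 0 unlike of 10 pairs (running 2/14).
From row 2: 2 unlike of 9 pairs (running 4/23).
From row 3: 4 unlike of 9 pairs (running 8/32).
From row 4: 1 unlike of 2 pairs (running 9/34).
Total adjacent occupied pairs: 34; unlike-type pairs: 9.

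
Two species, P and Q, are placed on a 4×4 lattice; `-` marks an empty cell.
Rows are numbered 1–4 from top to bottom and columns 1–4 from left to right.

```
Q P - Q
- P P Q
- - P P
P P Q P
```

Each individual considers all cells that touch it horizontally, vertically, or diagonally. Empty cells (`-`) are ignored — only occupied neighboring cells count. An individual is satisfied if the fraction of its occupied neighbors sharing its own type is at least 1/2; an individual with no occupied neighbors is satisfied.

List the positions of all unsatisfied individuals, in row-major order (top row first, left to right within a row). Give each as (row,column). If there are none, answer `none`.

Row 1: (1,1)Q 0/2 unhappy · (1,2)P 2/3 ok · (1,4)Q 1/2 ok
Row 2: (2,2)P 3/4 ok · (2,3)P 4/6 ok · (2,4)Q 1/4 unhappy
Row 3: (3,3)P 5/7 ok · (3,4)P 3/5 ok
Row 4: (4,1)P 1/1 ok · (4,2)P 2/3 ok · (4,3)Q 0/4 unhappy · (4,4)P 2/3 ok

(1,1), (2,4), (4,3)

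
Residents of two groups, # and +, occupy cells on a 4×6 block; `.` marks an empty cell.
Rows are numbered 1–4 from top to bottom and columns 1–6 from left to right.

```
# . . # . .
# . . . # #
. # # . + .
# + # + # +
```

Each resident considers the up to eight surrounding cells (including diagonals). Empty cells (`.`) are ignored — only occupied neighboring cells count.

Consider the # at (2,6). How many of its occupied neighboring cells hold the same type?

Occupied neighbors of (2,6): (2,5)=#, (3,5)=+.
Same type (#): 1 of 2.

1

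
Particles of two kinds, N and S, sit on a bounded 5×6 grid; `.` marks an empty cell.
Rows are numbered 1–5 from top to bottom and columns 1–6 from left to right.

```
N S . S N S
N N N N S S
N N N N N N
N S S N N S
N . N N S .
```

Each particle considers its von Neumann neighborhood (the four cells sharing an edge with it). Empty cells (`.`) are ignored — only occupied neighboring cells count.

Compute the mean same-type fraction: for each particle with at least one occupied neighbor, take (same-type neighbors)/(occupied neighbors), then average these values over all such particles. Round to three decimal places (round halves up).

0.534

(1,1)N 1/2
(1,2)S 0/2
(1,4)S 0/2
(1,5)N 0/3
(1,6)S 1/2
(2,1)N 3/3
(2,2)N 3/4
(2,3)N 3/3
(2,4)N 2/4
(2,5)S 1/4
(2,6)S 2/3
(3,1)N 3/3
(3,2)N 3/4
(3,3)N 3/4
(3,4)N 4/4
(3,5)N 3/4
(3,6)N 1/3
(4,1)N 2/3
(4,2)S 1/3
(4,3)S 1/4
(4,4)N 3/4
(4,5)N 2/4
(4,6)S 0/2
(5,1)N 1/1
(5,3)N 1/2
(5,4)N 2/3
(5,5)S 0/2
Sum over 27 particles: 1/2 + 0/2 + 0/2 + 0/3 + 1/2 + 3/3 + 3/4 + 3/3 + 2/4 + 1/4 + 2/3 + 3/3 + 3/4 + 3/4 + 4/4 + 3/4 + 1/3 + 2/3 + 1/3 + 1/4 + 3/4 + 2/4 + 0/2 + 1/1 + 1/2 + 2/3 + 0/2 = 173/12; mean = 173/12 ÷ 27 = 173/324 = 0.533950… → 0.534.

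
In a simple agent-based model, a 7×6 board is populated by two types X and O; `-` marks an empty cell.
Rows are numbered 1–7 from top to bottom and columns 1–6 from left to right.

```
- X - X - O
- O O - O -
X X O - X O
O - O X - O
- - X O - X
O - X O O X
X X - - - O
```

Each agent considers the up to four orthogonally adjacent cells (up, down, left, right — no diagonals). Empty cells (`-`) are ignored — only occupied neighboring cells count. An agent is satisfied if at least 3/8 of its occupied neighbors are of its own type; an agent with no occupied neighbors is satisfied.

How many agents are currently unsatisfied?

(1,2)X 0/1 not
(1,4)X 0/0 satisfied
(1,6)O 0/0 satisfied
(2,2)O 1/3 not
(2,3)O 2/2 satisfied
(2,5)O 0/1 not
(3,1)X 1/2 satisfied
(3,2)X 1/3 not
(3,3)O 2/3 satisfied
(3,5)X 0/2 not
(3,6)O 1/2 satisfied
(4,1)O 0/1 not
(4,3)O 1/3 not
(4,4)X 0/2 not
(4,6)O 1/2 satisfied
(5,3)X 1/3 not
(5,4)O 1/3 not
(5,6)X 1/2 satisfied
(6,1)O 0/1 not
(6,3)X 1/2 satisfied
(6,4)O 2/3 satisfied
(6,5)O 1/2 satisfied
(6,6)X 1/3 not
(7,1)X 1/2 satisfied
(7,2)X 1/1 satisfied
(7,6)O 0/1 not
Unsatisfied: (1,2), (2,2), (2,5), (3,2), (3,5), (4,1), (4,3), (4,4), (5,3), (5,4), (6,1), (6,6), (7,6) — 13 in total.

13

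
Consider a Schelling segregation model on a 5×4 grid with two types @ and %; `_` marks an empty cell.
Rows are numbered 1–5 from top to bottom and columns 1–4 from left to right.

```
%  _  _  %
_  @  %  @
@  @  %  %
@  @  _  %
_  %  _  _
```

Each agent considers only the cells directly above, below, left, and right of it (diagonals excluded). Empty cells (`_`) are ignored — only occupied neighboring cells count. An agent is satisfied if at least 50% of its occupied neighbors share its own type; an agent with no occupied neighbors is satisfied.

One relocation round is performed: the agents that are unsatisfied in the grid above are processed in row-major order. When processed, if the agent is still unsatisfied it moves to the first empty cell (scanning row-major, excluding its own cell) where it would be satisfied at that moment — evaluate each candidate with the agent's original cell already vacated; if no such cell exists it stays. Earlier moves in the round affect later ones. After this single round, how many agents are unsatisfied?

0

Initially unsatisfied (in order): (1,4), (2,3), (2,4), (5,2).
  (1,4) → (1,2).
  (2,3) → (1,3).
  (2,4) → (2,1).
  (5,2) → (1,4).
Resulting grid:
% % % %
@ @ _ _
@ @ % %
@ @ _ %
_ _ _ _
All satisfied now.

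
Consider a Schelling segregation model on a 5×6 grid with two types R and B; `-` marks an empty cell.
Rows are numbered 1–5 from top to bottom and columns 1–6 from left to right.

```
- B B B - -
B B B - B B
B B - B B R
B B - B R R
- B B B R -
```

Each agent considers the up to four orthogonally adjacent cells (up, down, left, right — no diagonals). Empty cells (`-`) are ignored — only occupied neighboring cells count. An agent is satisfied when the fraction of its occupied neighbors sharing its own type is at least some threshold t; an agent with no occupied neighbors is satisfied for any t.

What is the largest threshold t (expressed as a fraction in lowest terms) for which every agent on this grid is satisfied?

Row 1: (1,2)B 2/2 · (1,3)B 3/3 · (1,4)B 1/1
Row 2: (2,1)B 2/2 · (2,2)B 4/4 · (2,3)B 2/2 · (2,5)B 2/2 · (2,6)B 1/2
Row 3: (3,1)B 3/3 · (3,2)B 3/3 · (3,4)B 2/2 · (3,5)B 2/4 · (3,6)R 1/3
Row 4: (4,1)B 2/2 · (4,2)B 3/3 · (4,4)B 2/3 · (4,5)R 2/4 · (4,6)R 2/2
Row 5: (5,2)B 2/2 · (5,3)B 2/2 · (5,4)B 2/3 · (5,5)R 1/2
The smallest same-type fraction is 1/3 at (3,6), which reduces to 1/3. Any threshold above that leaves this agent unsatisfied.

1/3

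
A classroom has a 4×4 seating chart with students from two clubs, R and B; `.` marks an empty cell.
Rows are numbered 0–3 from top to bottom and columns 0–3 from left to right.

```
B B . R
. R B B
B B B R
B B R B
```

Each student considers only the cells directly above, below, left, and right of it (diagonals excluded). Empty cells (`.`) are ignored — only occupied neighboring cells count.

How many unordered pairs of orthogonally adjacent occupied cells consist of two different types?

Scan each occupied cell's neighbors to the right and below so each pair is counted once.
From row 0: 2 unlike of 3 pairs (running 2/3).
From row 1: 3 unlike of 5 pairs (running 5/8).
From row 2: 3 unlike of 7 pairs (running 8/15).
From row 3: 2 unlike of 3 pairs (running 10/18).
Total adjacent occupied pairs: 18; unlike-type pairs: 10.

10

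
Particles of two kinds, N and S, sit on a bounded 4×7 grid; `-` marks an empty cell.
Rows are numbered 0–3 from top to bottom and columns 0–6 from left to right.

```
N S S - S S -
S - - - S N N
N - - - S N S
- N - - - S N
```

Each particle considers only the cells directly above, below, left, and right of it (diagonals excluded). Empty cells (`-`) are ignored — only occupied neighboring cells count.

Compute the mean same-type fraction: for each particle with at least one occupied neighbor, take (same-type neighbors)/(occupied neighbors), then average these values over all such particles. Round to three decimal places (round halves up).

(0,0)N 0/2
(0,1)S 1/2
(0,2)S 1/1
(0,4)S 2/2
(0,5)S 1/2
(1,0)S 0/2
(1,4)S 2/3
(1,5)N 2/4
(1,6)N 1/2
(2,0)N 0/1
(2,4)S 1/2
(2,5)N 1/4
(2,6)S 0/3
(3,1)N — no occupied neighbors
(3,5)S 0/2
(3,6)N 0/2
Sum over 15 particles: 0/2 + 1/2 + 1/1 + 2/2 + 1/2 + 0/2 + 2/3 + 2/4 + 1/2 + 0/1 + 1/2 + 1/4 + 0/3 + 0/2 + 0/2 = 65/12; mean = 65/12 ÷ 15 = 13/36 = 0.361111… → 0.361.

0.361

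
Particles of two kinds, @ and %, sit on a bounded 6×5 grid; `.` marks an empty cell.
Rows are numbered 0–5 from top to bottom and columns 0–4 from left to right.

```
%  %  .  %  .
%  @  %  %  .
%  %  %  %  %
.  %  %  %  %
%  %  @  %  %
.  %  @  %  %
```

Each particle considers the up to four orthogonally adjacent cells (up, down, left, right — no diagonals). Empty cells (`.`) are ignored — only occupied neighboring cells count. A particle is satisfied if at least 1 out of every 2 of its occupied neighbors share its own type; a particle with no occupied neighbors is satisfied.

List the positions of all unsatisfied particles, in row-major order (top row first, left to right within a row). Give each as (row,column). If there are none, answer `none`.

(1,1), (4,2), (5,2)

Row 0: (0,0)% 2/2 satisfied · (0,1)% 1/2 satisfied · (0,3)% 1/1 satisfied
Row 1: (1,0)% 2/3 satisfied · (1,1)@ 0/4 not · (1,2)% 2/3 satisfied · (1,3)% 3/3 satisfied
Row 2: (2,0)% 2/2 satisfied · (2,1)% 3/4 satisfied · (2,2)% 4/4 satisfied · (2,3)% 4/4 satisfied · (2,4)% 2/2 satisfied
Row 3: (3,1)% 3/3 satisfied · (3,2)% 3/4 satisfied · (3,3)% 4/4 satisfied · (3,4)% 3/3 satisfied
Row 4: (4,0)% 1/1 satisfied · (4,1)% 3/4 satisfied · (4,2)@ 1/4 not · (4,3)% 3/4 satisfied · (4,4)% 3/3 satisfied
Row 5: (5,1)% 1/2 satisfied · (5,2)@ 1/3 not · (5,3)% 2/3 satisfied · (5,4)% 2/2 satisfied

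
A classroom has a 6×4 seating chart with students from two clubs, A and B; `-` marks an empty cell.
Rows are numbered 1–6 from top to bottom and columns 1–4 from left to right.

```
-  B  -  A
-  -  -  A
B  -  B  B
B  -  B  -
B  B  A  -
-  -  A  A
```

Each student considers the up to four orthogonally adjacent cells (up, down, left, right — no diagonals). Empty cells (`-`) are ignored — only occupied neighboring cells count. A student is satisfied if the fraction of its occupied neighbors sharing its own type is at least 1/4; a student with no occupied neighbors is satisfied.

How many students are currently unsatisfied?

0

(1,2)B 0/0 satisfied
(1,4)A 1/1 satisfied
(2,4)A 1/2 satisfied
(3,1)B 1/1 satisfied
(3,3)B 2/2 satisfied
(3,4)B 1/2 satisfied
(4,1)B 2/2 satisfied
(4,3)B 1/2 satisfied
(5,1)B 2/2 satisfied
(5,2)B 1/2 satisfied
(5,3)A 1/3 satisfied
(6,3)A 2/2 satisfied
(6,4)A 1/1 satisfied
Every one meets the threshold.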